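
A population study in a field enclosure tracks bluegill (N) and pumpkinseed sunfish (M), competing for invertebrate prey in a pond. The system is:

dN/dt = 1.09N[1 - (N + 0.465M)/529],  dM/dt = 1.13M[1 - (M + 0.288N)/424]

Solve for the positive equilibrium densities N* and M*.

N* ≈ 383, M* ≈ 314

Setting both brackets to zero gives the nullclines N + 0.465M = 529 and 0.288N + M = 424.
Substituting M = 424 - 0.288N into the first: N(1 - 0.465·0.288) = 529 - 0.465·424.
So N* = 332/0.866 = 383, and then M* = 424 - 0.288·383 = 314.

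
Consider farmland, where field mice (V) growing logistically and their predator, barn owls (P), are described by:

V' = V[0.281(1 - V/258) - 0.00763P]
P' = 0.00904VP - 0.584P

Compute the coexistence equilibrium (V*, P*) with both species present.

V* ≈ 64.6, P* ≈ 27.6

From dP/dt = 0 with P > 0: 0.00904V* = 0.584, so V* = 64.6.
Substitute into dV/dt = 0: 0.281(1 - 64.6/258) = 0.00763P*.
The bracket is 0.75, giving P* = 0.211/0.00763 = 27.6.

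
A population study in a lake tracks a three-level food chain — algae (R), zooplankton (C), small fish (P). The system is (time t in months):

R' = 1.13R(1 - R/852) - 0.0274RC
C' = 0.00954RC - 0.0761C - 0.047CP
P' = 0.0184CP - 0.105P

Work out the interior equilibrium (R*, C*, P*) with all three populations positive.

R* ≈ 734, C* ≈ 5.71, P* ≈ 147

From dP/dt = 0: 0.0184C* = 0.105, so C* = 5.71.
From dR/dt = 0: 1.13(1 - R*/852) = 0.0274·5.71, giving R* = 852·(1 - 0.138) = 734.
From dC/dt = 0: 0.00954·734 - 0.0761 = 0.047P*, so P* = 6.93/0.047 = 147.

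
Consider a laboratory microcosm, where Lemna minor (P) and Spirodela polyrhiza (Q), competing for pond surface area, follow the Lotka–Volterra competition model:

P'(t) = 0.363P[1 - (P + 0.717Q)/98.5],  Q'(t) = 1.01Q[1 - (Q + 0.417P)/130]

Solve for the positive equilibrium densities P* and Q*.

P* ≈ 7.55, Q* ≈ 127

Setting both brackets to zero gives the nullclines P + 0.717Q = 98.5 and 0.417P + Q = 130.
Substituting Q = 130 - 0.417P into the first: P(1 - 0.717·0.417) = 98.5 - 0.717·130.
So P* = 5.29/0.701 = 7.55, and then Q* = 130 - 0.417·7.55 = 127.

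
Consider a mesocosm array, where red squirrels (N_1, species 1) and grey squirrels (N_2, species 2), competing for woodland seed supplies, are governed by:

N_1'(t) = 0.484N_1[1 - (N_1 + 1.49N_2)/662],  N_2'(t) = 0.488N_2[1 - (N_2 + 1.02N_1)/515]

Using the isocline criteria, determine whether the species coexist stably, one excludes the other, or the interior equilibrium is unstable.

Compare the nullcline intercepts: K1/α12 = 662/1.49 = 444 < K2 = 515; K2/α21 = 515/1.02 = 505 < K1 = 662.
Since both are reversed, neither can invade when rare; the interior point is a saddle.

unstable coexistence (outcome depends on initial conditions)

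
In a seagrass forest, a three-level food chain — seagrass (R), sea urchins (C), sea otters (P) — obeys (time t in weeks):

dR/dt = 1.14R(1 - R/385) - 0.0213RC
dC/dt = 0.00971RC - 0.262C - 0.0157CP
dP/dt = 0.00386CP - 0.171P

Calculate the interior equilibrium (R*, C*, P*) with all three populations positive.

R* ≈ 66.3, C* ≈ 44.3, P* ≈ 24.3

From dP/dt = 0: 0.00386C* = 0.171, so C* = 44.3.
From dR/dt = 0: 1.14(1 - R*/385) = 0.0213·44.3, giving R* = 385·(1 - 0.828) = 66.3.
From dC/dt = 0: 0.00971·66.3 - 0.262 = 0.0157P*, so P* = 0.382/0.0157 = 24.3.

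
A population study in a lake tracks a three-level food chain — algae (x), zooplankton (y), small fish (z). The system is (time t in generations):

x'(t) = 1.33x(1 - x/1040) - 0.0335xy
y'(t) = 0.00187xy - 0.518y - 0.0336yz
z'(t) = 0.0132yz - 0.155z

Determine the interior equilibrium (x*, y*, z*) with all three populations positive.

x* ≈ 732, y* ≈ 11.7, z* ≈ 25.3

From dz/dt = 0: 0.0132y* = 0.155, so y* = 11.7.
From dx/dt = 0: 1.33(1 - x*/1040) = 0.0335·11.7, giving x* = 1040·(1 - 0.296) = 732.
From dy/dt = 0: 0.00187·732 - 0.518 = 0.0336z*, so z* = 0.852/0.0336 = 25.3.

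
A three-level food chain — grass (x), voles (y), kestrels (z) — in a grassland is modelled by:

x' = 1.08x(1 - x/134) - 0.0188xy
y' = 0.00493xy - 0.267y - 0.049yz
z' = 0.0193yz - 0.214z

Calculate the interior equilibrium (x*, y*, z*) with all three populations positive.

From dz/dt = 0: 0.0193y* = 0.214, so y* = 11.1.
From dx/dt = 0: 1.08(1 - x*/134) = 0.0188·11.1, giving x* = 134·(1 - 0.193) = 108.
From dy/dt = 0: 0.00493·108 - 0.267 = 0.049z*, so z* = 0.266/0.049 = 5.43.

x* ≈ 108, y* ≈ 11.1, z* ≈ 5.43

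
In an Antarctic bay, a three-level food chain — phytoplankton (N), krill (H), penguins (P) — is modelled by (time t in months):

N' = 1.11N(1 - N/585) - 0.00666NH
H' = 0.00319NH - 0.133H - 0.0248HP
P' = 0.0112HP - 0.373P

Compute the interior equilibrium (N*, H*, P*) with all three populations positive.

From dP/dt = 0: 0.0112H* = 0.373, so H* = 33.3.
From dN/dt = 0: 1.11(1 - N*/585) = 0.00666·33.3, giving N* = 585·(1 - 0.2) = 468.
From dH/dt = 0: 0.00319·468 - 0.133 = 0.0248P*, so P* = 1.36/0.0248 = 54.8.

N* ≈ 468, H* ≈ 33.3, P* ≈ 54.8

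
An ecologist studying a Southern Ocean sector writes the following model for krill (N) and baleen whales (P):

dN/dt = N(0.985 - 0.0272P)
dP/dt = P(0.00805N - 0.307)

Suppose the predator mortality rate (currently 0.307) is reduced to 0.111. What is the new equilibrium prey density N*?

At the interior fixed point, setting dP/dt = 0 with P > 0 fixes N* = (predator death rate)/(NP coefficient) — independent of the other coefficients.
With the change, N* = 0.111/0.00805 = 13.8; it falls from 38.1.

N* ≈ 13.8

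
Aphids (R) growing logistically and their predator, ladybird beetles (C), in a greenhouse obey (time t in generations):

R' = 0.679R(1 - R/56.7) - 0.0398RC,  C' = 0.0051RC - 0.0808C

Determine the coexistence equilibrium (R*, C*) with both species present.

From dC/dt = 0 with C > 0: 0.0051R* = 0.0808, so R* = 15.8.
Substitute into dR/dt = 0: 0.679(1 - 15.8/56.7) = 0.0398C*.
The bracket is 0.721, giving C* = 0.489/0.0398 = 12.3.

R* ≈ 15.8, C* ≈ 12.3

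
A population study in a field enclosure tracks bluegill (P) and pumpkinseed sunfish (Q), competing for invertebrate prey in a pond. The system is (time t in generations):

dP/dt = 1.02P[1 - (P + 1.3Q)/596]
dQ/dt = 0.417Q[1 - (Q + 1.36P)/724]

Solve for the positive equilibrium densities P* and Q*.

P* ≈ 449, Q* ≈ 113

Setting both brackets to zero gives the nullclines P + 1.3Q = 596 and 1.36P + Q = 724.
Substituting Q = 724 - 1.36P into the first: P(1 - 1.3·1.36) = 596 - 1.3·724.
So P* = -345/-0.768 = 449, and then Q* = 724 - 1.36·449 = 113.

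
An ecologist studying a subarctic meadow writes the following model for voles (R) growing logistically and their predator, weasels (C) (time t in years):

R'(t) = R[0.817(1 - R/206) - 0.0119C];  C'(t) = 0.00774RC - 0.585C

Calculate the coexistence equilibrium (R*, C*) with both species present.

R* ≈ 75.6, C* ≈ 43.5

From dC/dt = 0 with C > 0: 0.00774R* = 0.585, so R* = 75.6.
Substitute into dR/dt = 0: 0.817(1 - 75.6/206) = 0.0119C*.
The bracket is 0.633, giving C* = 0.517/0.0119 = 43.5.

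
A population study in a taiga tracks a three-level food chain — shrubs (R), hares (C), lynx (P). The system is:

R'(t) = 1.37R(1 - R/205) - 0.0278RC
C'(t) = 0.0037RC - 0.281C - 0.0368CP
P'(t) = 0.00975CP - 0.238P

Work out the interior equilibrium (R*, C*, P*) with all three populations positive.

From dP/dt = 0: 0.00975C* = 0.238, so C* = 24.4.
From dR/dt = 0: 1.37(1 - R*/205) = 0.0278·24.4, giving R* = 205·(1 - 0.495) = 103.
From dC/dt = 0: 0.0037·103 - 0.281 = 0.0368P*, so P* = 0.102/0.0368 = 2.77.

R* ≈ 103, C* ≈ 24.4, P* ≈ 2.77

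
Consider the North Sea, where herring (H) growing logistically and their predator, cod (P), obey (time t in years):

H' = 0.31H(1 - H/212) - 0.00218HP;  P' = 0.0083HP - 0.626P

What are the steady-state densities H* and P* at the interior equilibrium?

H* ≈ 75.4, P* ≈ 91.6

From dP/dt = 0 with P > 0: 0.0083H* = 0.626, so H* = 75.4.
Substitute into dH/dt = 0: 0.31(1 - 75.4/212) = 0.00218P*.
The bracket is 0.644, giving P* = 0.2/0.00218 = 91.6.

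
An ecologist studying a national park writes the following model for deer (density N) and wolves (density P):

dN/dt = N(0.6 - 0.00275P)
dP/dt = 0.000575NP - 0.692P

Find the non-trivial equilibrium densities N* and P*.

N* ≈ 1200, P* ≈ 218

Set dP/dt = 0 with P > 0: 0.000575N - 0.692 = 0, so N* = 0.692/0.000575 = 1200.
Set dN/dt = 0 with N > 0: 0.6 - 0.00275P = 0, so P* = 0.6/0.00275 = 218.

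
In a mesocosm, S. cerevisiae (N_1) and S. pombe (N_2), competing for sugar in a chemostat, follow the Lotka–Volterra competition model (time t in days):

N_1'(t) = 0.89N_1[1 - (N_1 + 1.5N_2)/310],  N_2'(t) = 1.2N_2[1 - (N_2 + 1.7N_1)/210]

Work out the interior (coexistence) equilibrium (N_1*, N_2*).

N_1* ≈ 3.23, N_2* ≈ 205

Setting both brackets to zero gives the nullclines N_1 + 1.5N_2 = 310 and 1.7N_1 + N_2 = 210.
Substituting N_2 = 210 - 1.7N_1 into the first: N_1(1 - 1.5·1.7) = 310 - 1.5·210.
So N_1* = -5/-1.55 = 3.23, and then N_2* = 210 - 1.7·3.23 = 205.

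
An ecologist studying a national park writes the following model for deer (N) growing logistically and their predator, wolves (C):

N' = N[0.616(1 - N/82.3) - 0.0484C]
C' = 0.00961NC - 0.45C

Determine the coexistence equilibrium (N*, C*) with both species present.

N* ≈ 46.8, C* ≈ 5.49

From dC/dt = 0 with C > 0: 0.00961N* = 0.45, so N* = 46.8.
Substitute into dN/dt = 0: 0.616(1 - 46.8/82.3) = 0.0484C*.
The bracket is 0.431, giving C* = 0.266/0.0484 = 5.49.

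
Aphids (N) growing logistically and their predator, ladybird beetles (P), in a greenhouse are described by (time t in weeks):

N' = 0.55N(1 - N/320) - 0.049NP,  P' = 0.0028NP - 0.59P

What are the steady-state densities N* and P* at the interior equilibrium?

From dP/dt = 0 with P > 0: 0.0028N* = 0.59, so N* = 211.
Substitute into dN/dt = 0: 0.55(1 - 211/320) = 0.049P*.
The bracket is 0.342, giving P* = 0.188/0.049 = 3.83.

N* ≈ 211, P* ≈ 3.83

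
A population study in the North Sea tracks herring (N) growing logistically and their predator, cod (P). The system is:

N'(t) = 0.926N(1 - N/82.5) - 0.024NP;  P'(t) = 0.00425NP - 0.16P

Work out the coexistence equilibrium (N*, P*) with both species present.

N* ≈ 37.6, P* ≈ 21

From dP/dt = 0 with P > 0: 0.00425N* = 0.16, so N* = 37.6.
Substitute into dN/dt = 0: 0.926(1 - 37.6/82.5) = 0.024P*.
The bracket is 0.544, giving P* = 0.503/0.024 = 21.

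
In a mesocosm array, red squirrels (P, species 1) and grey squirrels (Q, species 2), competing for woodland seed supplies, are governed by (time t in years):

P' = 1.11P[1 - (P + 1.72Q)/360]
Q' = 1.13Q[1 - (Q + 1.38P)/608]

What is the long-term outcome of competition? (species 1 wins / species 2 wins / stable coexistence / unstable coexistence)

Compare the nullcline intercepts: K1/α12 = 360/1.72 = 209 < K2 = 608; K2/α21 = 608/1.38 = 441 > K1 = 360.
Since the inequalities point opposite ways, species 2 can invade but species 1 cannot.

species 2 excludes species 1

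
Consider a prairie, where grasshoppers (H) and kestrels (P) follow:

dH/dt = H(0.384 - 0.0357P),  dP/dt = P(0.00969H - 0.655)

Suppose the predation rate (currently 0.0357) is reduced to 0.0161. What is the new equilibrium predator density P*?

P* ≈ 23.9

At the interior fixed point, setting dH/dt = 0 with H > 0 fixes P* = (prey growth rate)/(HP coefficient) — independent of the other coefficients.
With the change, P* = 0.384/0.0161 = 23.9; it rises from 10.8.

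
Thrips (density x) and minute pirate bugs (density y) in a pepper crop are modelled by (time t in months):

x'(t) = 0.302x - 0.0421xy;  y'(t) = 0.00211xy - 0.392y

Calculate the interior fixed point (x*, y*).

Set dy/dt = 0 with y > 0: 0.00211x - 0.392 = 0, so x* = 0.392/0.00211 = 186.
Set dx/dt = 0 with x > 0: 0.302 - 0.0421y = 0, so y* = 0.302/0.0421 = 7.17.

x* ≈ 186, y* ≈ 7.17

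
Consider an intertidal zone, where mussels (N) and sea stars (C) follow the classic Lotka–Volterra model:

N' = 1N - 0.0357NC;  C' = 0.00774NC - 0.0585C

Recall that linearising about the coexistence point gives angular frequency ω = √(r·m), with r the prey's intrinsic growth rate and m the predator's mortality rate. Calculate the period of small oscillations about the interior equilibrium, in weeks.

Here r = 1 and m = 0.0585, so r·m = 0.0585.
ω = √0.0585 = 0.242 per week, hence T = 2π/ω ≈ 26 weeks.

T ≈ 26 weeks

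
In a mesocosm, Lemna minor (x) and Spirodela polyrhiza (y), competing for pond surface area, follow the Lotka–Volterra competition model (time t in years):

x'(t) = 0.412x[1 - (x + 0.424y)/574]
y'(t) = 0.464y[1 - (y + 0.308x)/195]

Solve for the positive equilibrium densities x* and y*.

Setting both brackets to zero gives the nullclines x + 0.424y = 574 and 0.308x + y = 195.
Substituting y = 195 - 0.308x into the first: x(1 - 0.424·0.308) = 574 - 0.424·195.
So x* = 491/0.869 = 565, and then y* = 195 - 0.308·565 = 20.9.

x* ≈ 565, y* ≈ 20.9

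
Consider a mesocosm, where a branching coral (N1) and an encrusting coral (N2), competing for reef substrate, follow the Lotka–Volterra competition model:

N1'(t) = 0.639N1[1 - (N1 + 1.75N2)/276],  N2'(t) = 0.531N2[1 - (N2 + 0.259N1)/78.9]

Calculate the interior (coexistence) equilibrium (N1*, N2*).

N1* ≈ 252, N2* ≈ 13.6

Setting both brackets to zero gives the nullclines N1 + 1.75N2 = 276 and 0.259N1 + N2 = 78.9.
Substituting N2 = 78.9 - 0.259N1 into the first: N1(1 - 1.75·0.259) = 276 - 1.75·78.9.
So N1* = 138/0.547 = 252, and then N2* = 78.9 - 0.259·252 = 13.6.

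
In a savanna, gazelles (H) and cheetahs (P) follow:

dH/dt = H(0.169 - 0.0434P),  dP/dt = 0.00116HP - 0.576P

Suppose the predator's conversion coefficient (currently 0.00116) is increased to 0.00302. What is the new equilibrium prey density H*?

At the interior fixed point, setting dP/dt = 0 with P > 0 fixes H* = (predator death rate)/(HP coefficient) — independent of the other coefficients.
With the change, H* = 0.576/0.00302 = 191; it falls from 497.

H* ≈ 191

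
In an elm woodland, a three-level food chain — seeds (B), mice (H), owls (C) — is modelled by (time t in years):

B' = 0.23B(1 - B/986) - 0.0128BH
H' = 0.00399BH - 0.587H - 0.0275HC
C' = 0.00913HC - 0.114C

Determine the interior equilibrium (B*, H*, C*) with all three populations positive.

From dC/dt = 0: 0.00913H* = 0.114, so H* = 12.5.
From dB/dt = 0: 0.23(1 - B*/986) = 0.0128·12.5, giving B* = 986·(1 - 0.695) = 301.
From dH/dt = 0: 0.00399·301 - 0.587 = 0.0275C*, so C* = 0.613/0.0275 = 22.3.

B* ≈ 301, H* ≈ 12.5, C* ≈ 22.3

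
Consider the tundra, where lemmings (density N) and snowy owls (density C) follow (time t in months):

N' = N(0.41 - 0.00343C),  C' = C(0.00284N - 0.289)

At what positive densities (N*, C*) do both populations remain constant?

Set dC/dt = 0 with C > 0: 0.00284N - 0.289 = 0, so N* = 0.289/0.00284 = 102.
Set dN/dt = 0 with N > 0: 0.41 - 0.00343C = 0, so C* = 0.41/0.00343 = 120.

N* ≈ 102, C* ≈ 120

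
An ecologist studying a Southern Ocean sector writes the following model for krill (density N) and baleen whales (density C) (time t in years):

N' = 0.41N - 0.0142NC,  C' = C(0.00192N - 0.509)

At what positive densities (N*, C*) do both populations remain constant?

N* ≈ 265, C* ≈ 28.9

Set dC/dt = 0 with C > 0: 0.00192N - 0.509 = 0, so N* = 0.509/0.00192 = 265.
Set dN/dt = 0 with N > 0: 0.41 - 0.0142C = 0, so C* = 0.41/0.0142 = 28.9.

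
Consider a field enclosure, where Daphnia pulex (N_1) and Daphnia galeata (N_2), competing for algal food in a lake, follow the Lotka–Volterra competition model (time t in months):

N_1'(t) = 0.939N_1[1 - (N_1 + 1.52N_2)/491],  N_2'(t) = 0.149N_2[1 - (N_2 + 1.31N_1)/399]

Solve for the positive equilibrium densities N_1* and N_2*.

Setting both brackets to zero gives the nullclines N_1 + 1.52N_2 = 491 and 1.31N_1 + N_2 = 399.
Substituting N_2 = 399 - 1.31N_1 into the first: N_1(1 - 1.52·1.31) = 491 - 1.52·399.
So N_1* = -115/-0.991 = 117, and then N_2* = 399 - 1.31·117 = 246.

N_1* ≈ 117, N_2* ≈ 246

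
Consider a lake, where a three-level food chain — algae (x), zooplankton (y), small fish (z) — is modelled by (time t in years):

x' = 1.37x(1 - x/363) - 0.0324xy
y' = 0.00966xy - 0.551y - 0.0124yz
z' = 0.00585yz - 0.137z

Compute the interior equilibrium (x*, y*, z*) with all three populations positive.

From dz/dt = 0: 0.00585y* = 0.137, so y* = 23.4.
From dx/dt = 0: 1.37(1 - x*/363) = 0.0324·23.4, giving x* = 363·(1 - 0.554) = 162.
From dy/dt = 0: 0.00966·162 - 0.551 = 0.0124z*, so z* = 1.01/0.0124 = 81.7.

x* ≈ 162, y* ≈ 23.4, z* ≈ 81.7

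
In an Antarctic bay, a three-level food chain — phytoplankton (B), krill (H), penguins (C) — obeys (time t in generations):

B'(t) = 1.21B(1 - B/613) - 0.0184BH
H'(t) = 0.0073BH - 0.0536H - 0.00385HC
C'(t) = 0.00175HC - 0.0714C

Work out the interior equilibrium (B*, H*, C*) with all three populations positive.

From dC/dt = 0: 0.00175H* = 0.0714, so H* = 40.8.
From dB/dt = 0: 1.21(1 - B*/613) = 0.0184·40.8, giving B* = 613·(1 - 0.62) = 233.
From dH/dt = 0: 0.0073·233 - 0.0536 = 0.00385C*, so C* = 1.64/0.00385 = 427.

B* ≈ 233, H* ≈ 40.8, C* ≈ 427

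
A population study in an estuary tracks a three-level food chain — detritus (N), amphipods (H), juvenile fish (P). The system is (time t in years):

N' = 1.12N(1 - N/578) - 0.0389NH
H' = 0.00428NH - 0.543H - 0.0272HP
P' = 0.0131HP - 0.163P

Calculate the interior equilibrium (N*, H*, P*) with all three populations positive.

From dP/dt = 0: 0.0131H* = 0.163, so H* = 12.4.
From dN/dt = 0: 1.12(1 - N*/578) = 0.0389·12.4, giving N* = 578·(1 - 0.432) = 328.
From dH/dt = 0: 0.00428·328 - 0.543 = 0.0272P*, so P* = 0.862/0.0272 = 31.7.

N* ≈ 328, H* ≈ 12.4, P* ≈ 31.7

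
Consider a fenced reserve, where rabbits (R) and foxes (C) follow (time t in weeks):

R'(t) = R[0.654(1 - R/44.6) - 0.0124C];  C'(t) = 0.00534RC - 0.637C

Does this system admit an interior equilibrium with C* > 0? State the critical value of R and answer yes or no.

The predator equation gives dC/dt > 0 only when R > 0.637/0.00534 = 119.
Without the predator, R → K = 44.6. Since 44.6 < 119, the predator cannot invade.

Threshold R = 119; K < 119, so no, the predator goes extinct.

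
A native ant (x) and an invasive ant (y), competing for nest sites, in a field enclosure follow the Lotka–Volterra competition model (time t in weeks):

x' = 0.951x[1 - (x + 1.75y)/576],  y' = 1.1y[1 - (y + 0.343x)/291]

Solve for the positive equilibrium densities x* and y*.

Setting both brackets to zero gives the nullclines x + 1.75y = 576 and 0.343x + y = 291.
Substituting y = 291 - 0.343x into the first: x(1 - 1.75·0.343) = 576 - 1.75·291.
So x* = 66.8/0.4 = 167, and then y* = 291 - 0.343·167 = 234.

x* ≈ 167, y* ≈ 234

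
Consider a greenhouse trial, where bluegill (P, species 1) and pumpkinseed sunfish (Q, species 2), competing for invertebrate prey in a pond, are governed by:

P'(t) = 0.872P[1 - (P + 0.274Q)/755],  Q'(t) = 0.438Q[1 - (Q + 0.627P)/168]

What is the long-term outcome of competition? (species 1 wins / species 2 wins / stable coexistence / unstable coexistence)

Compare the nullcline intercepts: K1/α12 = 755/0.274 = 2760 > K2 = 168; K2/α21 = 168/0.627 = 268 < K1 = 755.
Since the inequalities point opposite ways, species 1 can invade but species 2 cannot.

species 1 excludes species 2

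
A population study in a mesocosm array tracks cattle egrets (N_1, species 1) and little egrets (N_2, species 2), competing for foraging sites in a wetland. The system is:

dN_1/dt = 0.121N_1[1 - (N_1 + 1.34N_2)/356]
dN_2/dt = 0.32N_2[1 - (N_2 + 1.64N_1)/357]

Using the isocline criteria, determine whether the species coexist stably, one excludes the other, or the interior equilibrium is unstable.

unstable coexistence (outcome depends on initial conditions)

Compare the nullcline intercepts: K1/α12 = 356/1.34 = 266 < K2 = 357; K2/α21 = 357/1.64 = 218 < K1 = 356.
Since both are reversed, neither can invade when rare; the interior point is a saddle.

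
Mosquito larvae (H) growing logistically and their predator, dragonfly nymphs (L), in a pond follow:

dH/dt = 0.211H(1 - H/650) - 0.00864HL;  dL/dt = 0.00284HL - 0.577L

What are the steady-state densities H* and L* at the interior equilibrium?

H* ≈ 203, L* ≈ 16.8

From dL/dt = 0 with L > 0: 0.00284H* = 0.577, so H* = 203.
Substitute into dH/dt = 0: 0.211(1 - 203/650) = 0.00864L*.
The bracket is 0.687, giving L* = 0.145/0.00864 = 16.8.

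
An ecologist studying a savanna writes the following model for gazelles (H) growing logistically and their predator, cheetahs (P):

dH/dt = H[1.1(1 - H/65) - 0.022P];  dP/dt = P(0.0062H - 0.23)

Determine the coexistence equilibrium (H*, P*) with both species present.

H* ≈ 37.1, P* ≈ 21.5

From dP/dt = 0 with P > 0: 0.0062H* = 0.23, so H* = 37.1.
Substitute into dH/dt = 0: 1.1(1 - 37.1/65) = 0.022P*.
The bracket is 0.429, giving P* = 0.472/0.022 = 21.5.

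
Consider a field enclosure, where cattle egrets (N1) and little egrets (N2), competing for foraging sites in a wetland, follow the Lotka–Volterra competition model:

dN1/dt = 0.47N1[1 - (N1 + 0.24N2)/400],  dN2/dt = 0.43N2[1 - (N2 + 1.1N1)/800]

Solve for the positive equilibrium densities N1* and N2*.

Setting both brackets to zero gives the nullclines N1 + 0.24N2 = 400 and 1.1N1 + N2 = 800.
Substituting N2 = 800 - 1.1N1 into the first: N1(1 - 0.24·1.1) = 400 - 0.24·800.
So N1* = 208/0.736 = 283, and then N2* = 800 - 1.1·283 = 489.

N1* ≈ 283, N2* ≈ 489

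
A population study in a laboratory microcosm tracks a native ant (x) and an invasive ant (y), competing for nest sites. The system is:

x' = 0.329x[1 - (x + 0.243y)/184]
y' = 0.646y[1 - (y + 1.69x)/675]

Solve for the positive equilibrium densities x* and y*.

x* ≈ 33.9, y* ≈ 618

Setting both brackets to zero gives the nullclines x + 0.243y = 184 and 1.69x + y = 675.
Substituting y = 675 - 1.69x into the first: x(1 - 0.243·1.69) = 184 - 0.243·675.
So x* = 20/0.589 = 33.9, and then y* = 675 - 1.69·33.9 = 618.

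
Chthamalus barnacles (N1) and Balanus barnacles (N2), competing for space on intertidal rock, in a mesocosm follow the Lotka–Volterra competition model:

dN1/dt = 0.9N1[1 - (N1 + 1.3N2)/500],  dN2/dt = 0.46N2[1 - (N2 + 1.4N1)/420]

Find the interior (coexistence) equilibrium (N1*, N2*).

Setting both brackets to zero gives the nullclines N1 + 1.3N2 = 500 and 1.4N1 + N2 = 420.
Substituting N2 = 420 - 1.4N1 into the first: N1(1 - 1.3·1.4) = 500 - 1.3·420.
So N1* = -46/-0.82 = 56.1, and then N2* = 420 - 1.4·56.1 = 341.

N1* ≈ 56.1, N2* ≈ 341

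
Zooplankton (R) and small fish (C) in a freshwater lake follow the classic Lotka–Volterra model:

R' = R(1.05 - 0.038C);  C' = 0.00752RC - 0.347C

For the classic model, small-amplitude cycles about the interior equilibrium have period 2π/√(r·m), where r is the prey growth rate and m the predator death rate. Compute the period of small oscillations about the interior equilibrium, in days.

Here r = 1.05 and m = 0.347, so r·m = 0.364.
ω = √0.364 = 0.604 per day, hence T = 2π/ω ≈ 10.4 days.

T ≈ 10.4 days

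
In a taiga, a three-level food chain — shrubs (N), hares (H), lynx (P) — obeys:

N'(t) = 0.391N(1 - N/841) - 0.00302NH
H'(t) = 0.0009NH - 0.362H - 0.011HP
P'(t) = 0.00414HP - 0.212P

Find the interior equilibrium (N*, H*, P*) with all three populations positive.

N* ≈ 508, H* ≈ 51.2, P* ≈ 8.68

From dP/dt = 0: 0.00414H* = 0.212, so H* = 51.2.
From dN/dt = 0: 0.391(1 - N*/841) = 0.00302·51.2, giving N* = 841·(1 - 0.396) = 508.
From dH/dt = 0: 0.0009·508 - 0.362 = 0.011P*, so P* = 0.0955/0.011 = 8.68.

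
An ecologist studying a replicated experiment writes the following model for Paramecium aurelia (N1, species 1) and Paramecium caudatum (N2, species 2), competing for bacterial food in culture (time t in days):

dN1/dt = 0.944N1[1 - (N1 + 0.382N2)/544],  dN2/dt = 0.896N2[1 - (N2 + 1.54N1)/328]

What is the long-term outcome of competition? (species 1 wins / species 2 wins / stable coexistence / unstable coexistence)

Compare the nullcline intercepts: K1/α12 = 544/0.382 = 1420 > K2 = 328; K2/α21 = 328/1.54 = 213 < K1 = 544.
Since the inequalities point opposite ways, species 1 can invade but species 2 cannot.

species 1 excludes species 2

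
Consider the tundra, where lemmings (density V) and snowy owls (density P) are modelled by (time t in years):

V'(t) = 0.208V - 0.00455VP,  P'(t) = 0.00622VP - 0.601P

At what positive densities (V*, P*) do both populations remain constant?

V* ≈ 96.6, P* ≈ 45.7

Set dP/dt = 0 with P > 0: 0.00622V - 0.601 = 0, so V* = 0.601/0.00622 = 96.6.
Set dV/dt = 0 with V > 0: 0.208 - 0.00455P = 0, so P* = 0.208/0.00455 = 45.7.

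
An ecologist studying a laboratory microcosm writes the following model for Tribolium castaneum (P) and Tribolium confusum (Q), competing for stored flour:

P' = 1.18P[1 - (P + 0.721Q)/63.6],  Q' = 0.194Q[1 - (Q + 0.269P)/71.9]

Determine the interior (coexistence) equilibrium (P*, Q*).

P* ≈ 14.6, Q* ≈ 68

Setting both brackets to zero gives the nullclines P + 0.721Q = 63.6 and 0.269P + Q = 71.9.
Substituting Q = 71.9 - 0.269P into the first: P(1 - 0.721·0.269) = 63.6 - 0.721·71.9.
So P* = 11.8/0.806 = 14.6, and then Q* = 71.9 - 0.269·14.6 = 68.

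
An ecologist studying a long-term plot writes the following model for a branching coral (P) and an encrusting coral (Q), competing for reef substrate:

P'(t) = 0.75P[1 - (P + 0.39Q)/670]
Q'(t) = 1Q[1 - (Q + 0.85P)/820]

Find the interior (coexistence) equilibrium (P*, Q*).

P* ≈ 524, Q* ≈ 375

Setting both brackets to zero gives the nullclines P + 0.39Q = 670 and 0.85P + Q = 820.
Substituting Q = 820 - 0.85P into the first: P(1 - 0.39·0.85) = 670 - 0.39·820.
So P* = 350/0.668 = 524, and then Q* = 820 - 0.85·524 = 375.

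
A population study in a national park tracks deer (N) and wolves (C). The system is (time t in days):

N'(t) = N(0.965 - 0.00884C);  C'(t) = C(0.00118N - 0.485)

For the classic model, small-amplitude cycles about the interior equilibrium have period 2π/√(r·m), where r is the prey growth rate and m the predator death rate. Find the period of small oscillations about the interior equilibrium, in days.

Here r = 0.965 and m = 0.485, so r·m = 0.468.
ω = √0.468 = 0.684 per day, hence T = 2π/ω ≈ 9.18 days.

T ≈ 9.18 days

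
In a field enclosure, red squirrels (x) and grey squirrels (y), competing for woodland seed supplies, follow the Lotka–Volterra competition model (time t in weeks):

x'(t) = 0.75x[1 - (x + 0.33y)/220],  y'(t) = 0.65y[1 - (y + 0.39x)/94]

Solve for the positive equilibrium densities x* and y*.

Setting both brackets to zero gives the nullclines x + 0.33y = 220 and 0.39x + y = 94.
Substituting y = 94 - 0.39x into the first: x(1 - 0.33·0.39) = 220 - 0.33·94.
So x* = 189/0.871 = 217, and then y* = 94 - 0.39·217 = 9.41.

x* ≈ 217, y* ≈ 9.41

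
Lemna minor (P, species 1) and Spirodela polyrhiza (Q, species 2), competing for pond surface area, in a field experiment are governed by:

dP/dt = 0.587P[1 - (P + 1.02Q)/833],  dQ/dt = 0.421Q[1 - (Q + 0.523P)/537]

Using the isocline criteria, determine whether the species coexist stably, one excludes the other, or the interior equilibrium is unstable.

stable coexistence

Compare the nullcline intercepts: K1/α12 = 833/1.02 = 817 > K2 = 537; K2/α21 = 537/0.523 = 1030 > K1 = 833.
Since both inequalities hold, each species can invade when rare, so the interior equilibrium is stable.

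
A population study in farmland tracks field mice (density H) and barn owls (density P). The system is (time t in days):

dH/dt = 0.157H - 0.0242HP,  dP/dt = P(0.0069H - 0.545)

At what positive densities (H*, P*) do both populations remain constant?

H* ≈ 79, P* ≈ 6.49

Set dP/dt = 0 with P > 0: 0.0069H - 0.545 = 0, so H* = 0.545/0.0069 = 79.
Set dH/dt = 0 with H > 0: 0.157 - 0.0242P = 0, so P* = 0.157/0.0242 = 6.49.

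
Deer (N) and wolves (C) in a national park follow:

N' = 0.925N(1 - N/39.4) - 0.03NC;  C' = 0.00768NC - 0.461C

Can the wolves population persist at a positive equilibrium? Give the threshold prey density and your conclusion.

The predator equation gives dC/dt > 0 only when N > 0.461/0.00768 = 60.
Without the predator, N → K = 39.4. Since 39.4 < 60, the predator cannot invade.

Threshold N = 60; K < 60, so no, the predator goes extinct.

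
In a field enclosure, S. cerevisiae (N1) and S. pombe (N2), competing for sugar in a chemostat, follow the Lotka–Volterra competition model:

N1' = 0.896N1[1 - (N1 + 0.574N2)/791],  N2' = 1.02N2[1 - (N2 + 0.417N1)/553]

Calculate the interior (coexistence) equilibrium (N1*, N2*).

N1* ≈ 623, N2* ≈ 293

Setting both brackets to zero gives the nullclines N1 + 0.574N2 = 791 and 0.417N1 + N2 = 553.
Substituting N2 = 553 - 0.417N1 into the first: N1(1 - 0.574·0.417) = 791 - 0.574·553.
So N1* = 474/0.761 = 623, and then N2* = 553 - 0.417·623 = 293.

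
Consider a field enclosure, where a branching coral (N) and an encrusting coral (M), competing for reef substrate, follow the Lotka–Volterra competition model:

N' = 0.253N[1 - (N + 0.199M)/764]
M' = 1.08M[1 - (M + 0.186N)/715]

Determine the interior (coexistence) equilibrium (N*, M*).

N* ≈ 646, M* ≈ 595

Setting both brackets to zero gives the nullclines N + 0.199M = 764 and 0.186N + M = 715.
Substituting M = 715 - 0.186N into the first: N(1 - 0.199·0.186) = 764 - 0.199·715.
So N* = 622/0.963 = 646, and then M* = 715 - 0.186·646 = 595.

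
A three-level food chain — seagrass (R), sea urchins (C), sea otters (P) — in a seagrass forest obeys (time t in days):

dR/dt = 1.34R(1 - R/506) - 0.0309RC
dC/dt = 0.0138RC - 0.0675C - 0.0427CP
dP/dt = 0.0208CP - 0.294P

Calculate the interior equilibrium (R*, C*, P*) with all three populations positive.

From dP/dt = 0: 0.0208C* = 0.294, so C* = 14.1.
From dR/dt = 0: 1.34(1 - R*/506) = 0.0309·14.1, giving R* = 506·(1 - 0.326) = 341.
From dC/dt = 0: 0.0138·341 - 0.0675 = 0.0427P*, so P* = 4.64/0.0427 = 109.

R* ≈ 341, C* ≈ 14.1, P* ≈ 109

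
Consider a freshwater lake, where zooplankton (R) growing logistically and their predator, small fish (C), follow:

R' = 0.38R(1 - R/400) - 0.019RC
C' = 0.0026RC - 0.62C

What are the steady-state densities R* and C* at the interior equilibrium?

From dC/dt = 0 with C > 0: 0.0026R* = 0.62, so R* = 238.
Substitute into dR/dt = 0: 0.38(1 - 238/400) = 0.019C*.
The bracket is 0.404, giving C* = 0.153/0.019 = 8.08.

R* ≈ 238, C* ≈ 8.08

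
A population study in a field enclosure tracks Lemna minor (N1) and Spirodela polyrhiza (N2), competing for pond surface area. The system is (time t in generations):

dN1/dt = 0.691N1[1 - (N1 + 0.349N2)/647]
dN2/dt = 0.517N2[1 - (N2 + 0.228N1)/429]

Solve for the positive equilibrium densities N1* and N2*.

Setting both brackets to zero gives the nullclines N1 + 0.349N2 = 647 and 0.228N1 + N2 = 429.
Substituting N2 = 429 - 0.228N1 into the first: N1(1 - 0.349·0.228) = 647 - 0.349·429.
So N1* = 497/0.92 = 540, and then N2* = 429 - 0.228·540 = 306.

N1* ≈ 540, N2* ≈ 306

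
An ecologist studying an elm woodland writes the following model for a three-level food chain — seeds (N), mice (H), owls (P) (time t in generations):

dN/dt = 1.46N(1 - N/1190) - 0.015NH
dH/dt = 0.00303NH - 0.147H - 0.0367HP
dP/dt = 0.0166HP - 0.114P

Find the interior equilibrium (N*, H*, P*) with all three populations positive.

From dP/dt = 0: 0.0166H* = 0.114, so H* = 6.87.
From dN/dt = 0: 1.46(1 - N*/1190) = 0.015·6.87, giving N* = 1190·(1 - 0.0706) = 1110.
From dH/dt = 0: 0.00303·1110 - 0.147 = 0.0367P*, so P* = 3.2/0.0367 = 87.3.

N* ≈ 1110, H* ≈ 6.87, P* ≈ 87.3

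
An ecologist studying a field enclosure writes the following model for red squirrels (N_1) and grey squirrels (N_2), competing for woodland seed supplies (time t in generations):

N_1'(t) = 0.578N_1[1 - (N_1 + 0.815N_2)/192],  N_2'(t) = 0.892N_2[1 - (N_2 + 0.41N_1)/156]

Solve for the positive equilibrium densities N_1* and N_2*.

Setting both brackets to zero gives the nullclines N_1 + 0.815N_2 = 192 and 0.41N_1 + N_2 = 156.
Substituting N_2 = 156 - 0.41N_1 into the first: N_1(1 - 0.815·0.41) = 192 - 0.815·156.
So N_1* = 64.9/0.666 = 97.4, and then N_2* = 156 - 0.41·97.4 = 116.

N_1* ≈ 97.4, N_2* ≈ 116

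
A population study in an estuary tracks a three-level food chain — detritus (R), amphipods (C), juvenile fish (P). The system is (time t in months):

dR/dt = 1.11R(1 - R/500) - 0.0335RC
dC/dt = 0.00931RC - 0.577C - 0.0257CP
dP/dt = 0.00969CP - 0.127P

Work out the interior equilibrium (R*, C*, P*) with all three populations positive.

From dP/dt = 0: 0.00969C* = 0.127, so C* = 13.1.
From dR/dt = 0: 1.11(1 - R*/500) = 0.0335·13.1, giving R* = 500·(1 - 0.396) = 302.
From dC/dt = 0: 0.00931·302 - 0.577 = 0.0257P*, so P* = 2.24/0.0257 = 87.

R* ≈ 302, C* ≈ 13.1, P* ≈ 87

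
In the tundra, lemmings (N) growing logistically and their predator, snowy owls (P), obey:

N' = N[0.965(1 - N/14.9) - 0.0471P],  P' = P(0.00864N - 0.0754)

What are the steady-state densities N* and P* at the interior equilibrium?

From dP/dt = 0 with P > 0: 0.00864N* = 0.0754, so N* = 8.73.
Substitute into dN/dt = 0: 0.965(1 - 8.73/14.9) = 0.0471P*.
The bracket is 0.414, giving P* = 0.4/0.0471 = 8.49.

N* ≈ 8.73, P* ≈ 8.49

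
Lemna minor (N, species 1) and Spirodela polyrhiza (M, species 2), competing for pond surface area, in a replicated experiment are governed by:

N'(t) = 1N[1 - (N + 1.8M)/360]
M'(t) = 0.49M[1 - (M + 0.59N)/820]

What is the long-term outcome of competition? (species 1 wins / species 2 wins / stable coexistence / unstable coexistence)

species 2 excludes species 1

Compare the nullcline intercepts: K1/α12 = 360/1.8 = 200 < K2 = 820; K2/α21 = 820/0.59 = 1390 > K1 = 360.
Since the inequalities point opposite ways, species 2 can invade but species 1 cannot.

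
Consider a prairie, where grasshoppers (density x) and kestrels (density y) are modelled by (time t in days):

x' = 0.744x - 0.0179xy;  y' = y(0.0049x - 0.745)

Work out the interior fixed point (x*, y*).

x* ≈ 152, y* ≈ 41.6

Set dy/dt = 0 with y > 0: 0.0049x - 0.745 = 0, so x* = 0.745/0.0049 = 152.
Set dx/dt = 0 with x > 0: 0.744 - 0.0179y = 0, so y* = 0.744/0.0179 = 41.6.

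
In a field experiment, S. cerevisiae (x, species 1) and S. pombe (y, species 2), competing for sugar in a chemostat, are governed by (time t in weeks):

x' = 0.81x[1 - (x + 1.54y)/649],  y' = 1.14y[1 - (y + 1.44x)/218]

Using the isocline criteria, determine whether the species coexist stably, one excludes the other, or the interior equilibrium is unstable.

species 1 excludes species 2

Compare the nullcline intercepts: K1/α12 = 649/1.54 = 421 > K2 = 218; K2/α21 = 218/1.44 = 151 < K1 = 649.
Since the inequalities point opposite ways, species 1 can invade but species 2 cannot.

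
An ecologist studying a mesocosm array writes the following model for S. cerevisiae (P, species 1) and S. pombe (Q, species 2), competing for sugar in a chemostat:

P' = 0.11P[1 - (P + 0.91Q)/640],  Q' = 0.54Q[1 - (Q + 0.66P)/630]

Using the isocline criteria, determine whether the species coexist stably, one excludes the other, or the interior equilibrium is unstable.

Compare the nullcline intercepts: K1/α12 = 640/0.91 = 703 > K2 = 630; K2/α21 = 630/0.66 = 955 > K1 = 640.
Since both inequalities hold, each species can invade when rare, so the interior equilibrium is stable.

stable coexistence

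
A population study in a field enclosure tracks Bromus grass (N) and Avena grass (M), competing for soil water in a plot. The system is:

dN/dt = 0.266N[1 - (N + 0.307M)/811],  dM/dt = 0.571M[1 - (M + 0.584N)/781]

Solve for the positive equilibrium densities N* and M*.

Setting both brackets to zero gives the nullclines N + 0.307M = 811 and 0.584N + M = 781.
Substituting M = 781 - 0.584N into the first: N(1 - 0.307·0.584) = 811 - 0.307·781.
So N* = 571/0.821 = 696, and then M* = 781 - 0.584·696 = 375.

N* ≈ 696, M* ≈ 375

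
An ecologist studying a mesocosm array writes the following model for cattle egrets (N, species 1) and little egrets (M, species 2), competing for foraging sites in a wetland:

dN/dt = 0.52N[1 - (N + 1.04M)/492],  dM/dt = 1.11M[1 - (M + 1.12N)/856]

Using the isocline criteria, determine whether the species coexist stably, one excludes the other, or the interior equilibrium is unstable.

Compare the nullcline intercepts: K1/α12 = 492/1.04 = 473 < K2 = 856; K2/α21 = 856/1.12 = 764 > K1 = 492.
Since the inequalities point opposite ways, species 2 can invade but species 1 cannot.

species 2 excludes species 1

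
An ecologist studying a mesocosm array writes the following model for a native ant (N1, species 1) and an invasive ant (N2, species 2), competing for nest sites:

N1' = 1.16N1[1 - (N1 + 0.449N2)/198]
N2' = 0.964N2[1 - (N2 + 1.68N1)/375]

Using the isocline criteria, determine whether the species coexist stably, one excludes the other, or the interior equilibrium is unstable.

Compare the nullcline intercepts: K1/α12 = 198/0.449 = 441 > K2 = 375; K2/α21 = 375/1.68 = 223 > K1 = 198.
Since both inequalities hold, each species can invade when rare, so the interior equilibrium is stable.

stable coexistence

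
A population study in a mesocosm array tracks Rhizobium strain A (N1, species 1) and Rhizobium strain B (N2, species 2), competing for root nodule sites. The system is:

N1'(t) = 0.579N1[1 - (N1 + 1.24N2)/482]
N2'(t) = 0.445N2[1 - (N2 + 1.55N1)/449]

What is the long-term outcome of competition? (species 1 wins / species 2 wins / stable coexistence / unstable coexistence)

unstable coexistence (outcome depends on initial conditions)

Compare the nullcline intercepts: K1/α12 = 482/1.24 = 389 < K2 = 449; K2/α21 = 449/1.55 = 290 < K1 = 482.
Since both are reversed, neither can invade when rare; the interior point is a saddle.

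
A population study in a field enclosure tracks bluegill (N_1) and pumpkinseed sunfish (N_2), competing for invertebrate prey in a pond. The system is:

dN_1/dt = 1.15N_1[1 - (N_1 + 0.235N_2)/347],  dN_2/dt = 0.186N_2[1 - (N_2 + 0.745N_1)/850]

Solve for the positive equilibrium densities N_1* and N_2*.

N_1* ≈ 179, N_2* ≈ 717

Setting both brackets to zero gives the nullclines N_1 + 0.235N_2 = 347 and 0.745N_1 + N_2 = 850.
Substituting N_2 = 850 - 0.745N_1 into the first: N_1(1 - 0.235·0.745) = 347 - 0.235·850.
So N_1* = 147/0.825 = 179, and then N_2* = 850 - 0.745·179 = 717.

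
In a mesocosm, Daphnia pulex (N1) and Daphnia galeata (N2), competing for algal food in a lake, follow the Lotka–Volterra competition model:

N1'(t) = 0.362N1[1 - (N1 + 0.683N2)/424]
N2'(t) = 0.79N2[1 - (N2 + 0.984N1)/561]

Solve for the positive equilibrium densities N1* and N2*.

Setting both brackets to zero gives the nullclines N1 + 0.683N2 = 424 and 0.984N1 + N2 = 561.
Substituting N2 = 561 - 0.984N1 into the first: N1(1 - 0.683·0.984) = 424 - 0.683·561.
So N1* = 40.8/0.328 = 125, and then N2* = 561 - 0.984·125 = 438.

N1* ≈ 125, N2* ≈ 438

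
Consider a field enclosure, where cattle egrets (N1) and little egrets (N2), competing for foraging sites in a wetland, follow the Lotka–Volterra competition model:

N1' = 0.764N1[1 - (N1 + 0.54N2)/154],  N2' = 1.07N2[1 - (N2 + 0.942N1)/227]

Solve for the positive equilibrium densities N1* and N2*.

N1* ≈ 64, N2* ≈ 167

Setting both brackets to zero gives the nullclines N1 + 0.54N2 = 154 and 0.942N1 + N2 = 227.
Substituting N2 = 227 - 0.942N1 into the first: N1(1 - 0.54·0.942) = 154 - 0.54·227.
So N1* = 31.4/0.491 = 64, and then N2* = 227 - 0.942·64 = 167.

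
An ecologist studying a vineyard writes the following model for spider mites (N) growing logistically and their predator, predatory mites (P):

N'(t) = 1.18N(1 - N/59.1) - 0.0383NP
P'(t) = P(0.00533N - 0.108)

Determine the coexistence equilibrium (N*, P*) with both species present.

From dP/dt = 0 with P > 0: 0.00533N* = 0.108, so N* = 20.3.
Substitute into dN/dt = 0: 1.18(1 - 20.3/59.1) = 0.0383P*.
The bracket is 0.657, giving P* = 0.775/0.0383 = 20.2.

N* ≈ 20.3, P* ≈ 20.2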